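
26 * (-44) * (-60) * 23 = 1578720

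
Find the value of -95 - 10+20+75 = -10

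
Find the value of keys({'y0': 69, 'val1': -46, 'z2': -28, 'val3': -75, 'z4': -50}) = ['y0', 'val1', 'z2', 'val3', 'z4']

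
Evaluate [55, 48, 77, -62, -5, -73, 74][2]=77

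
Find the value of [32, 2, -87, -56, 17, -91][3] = -56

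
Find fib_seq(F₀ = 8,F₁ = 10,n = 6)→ [8, 10, 18, 28, 46, 74]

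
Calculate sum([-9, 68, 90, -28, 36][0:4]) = slice → [-9, 68, 90, -28]
(-9) + 68 + 90 + (-28)
= 121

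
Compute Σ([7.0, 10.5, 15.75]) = 7.0 + 10.5 + 15.75
= 33.25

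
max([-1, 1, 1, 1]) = 1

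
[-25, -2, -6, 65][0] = -25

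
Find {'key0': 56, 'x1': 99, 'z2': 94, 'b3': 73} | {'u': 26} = {'key0': 56, 'x1': 99, 'z2': 94, 'b3': 73, 'u': 26}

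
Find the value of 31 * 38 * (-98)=-115444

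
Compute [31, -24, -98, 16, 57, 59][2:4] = [-98, 16]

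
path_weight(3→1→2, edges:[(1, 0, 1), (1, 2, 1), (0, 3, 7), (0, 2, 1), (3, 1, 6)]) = 7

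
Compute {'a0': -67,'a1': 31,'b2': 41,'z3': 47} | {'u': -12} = {'a0': -67, 'a1': 31, 'b2': 41, 'z3': 47, 'u': -12}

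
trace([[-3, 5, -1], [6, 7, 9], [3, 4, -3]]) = 1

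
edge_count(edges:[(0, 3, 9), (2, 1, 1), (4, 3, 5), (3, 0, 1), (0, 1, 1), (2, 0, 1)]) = 6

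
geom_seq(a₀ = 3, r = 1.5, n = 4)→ a_0 = 3*1.5^0 = 3.0
a_1 = 3*1.5^1 = 4.5
a_2 = 3*1.5^2 = 6.75
...
= [3.0, 4.5, 6.75, 10.125]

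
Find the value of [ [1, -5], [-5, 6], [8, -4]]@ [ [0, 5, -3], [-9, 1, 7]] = C[0][0] = (1)*(0) + (-5)*(-9) = 45
C[0][1] = (1)*(5) + (-5)*(1) = 0
C[0][2] = (1)*(-3) + (-5)*(7) = -38
C[1][0] = (-5)*(0) + (6)*(-9) = -54
C[1][1] = (-5)*(5) + (6)*(1) = -19
C[1][2] = (-5)*(-3) + (6)*(7) = 57
... (3 more cells)
= [[45, 0, -38], [-54, -19, 57], [36, 36, -52]]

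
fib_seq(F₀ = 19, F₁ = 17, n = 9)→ F_2 = F_1 + F_0 = 36
F_3 = F_2 + F_1 = 53
F_4 = F_3 + F_2 = 89
...
= [19, 17, 36, 53, 89, 142, 231, 373, 604]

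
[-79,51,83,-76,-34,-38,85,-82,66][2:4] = [83, -76]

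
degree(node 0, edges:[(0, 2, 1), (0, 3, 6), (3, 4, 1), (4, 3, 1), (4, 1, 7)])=incident: (0,2), (0,3)
= 2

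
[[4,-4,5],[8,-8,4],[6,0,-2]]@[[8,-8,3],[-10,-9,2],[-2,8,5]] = C[0][0] = (4)*(8) + (-4)*(-10) + (5)*(-2) = 62
C[0][1] = (4)*(-8) + (-4)*(-9) + (5)*(8) = 44
C[0][2] = (4)*(3) + (-4)*(2) + (5)*(5) = 29
C[1][0] = (8)*(8) + (-8)*(-10) + (4)*(-2) = 136
C[1][1] = (8)*(-8) + (-8)*(-9) + (4)*(8) = 40
C[1][2] = (8)*(3) + (-8)*(2) + (4)*(5) = 28
... (3 more cells)
= [[62, 44, 29], [136, 40, 28], [52, -64, 8]]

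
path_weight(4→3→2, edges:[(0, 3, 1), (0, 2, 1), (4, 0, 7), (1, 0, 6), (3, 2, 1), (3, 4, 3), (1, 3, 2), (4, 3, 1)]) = w(4→3)=1 + w(3→2)=1
= 2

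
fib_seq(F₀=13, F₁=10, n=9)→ [13, 10, 23, 33, 56, 89, 145, 234, 379]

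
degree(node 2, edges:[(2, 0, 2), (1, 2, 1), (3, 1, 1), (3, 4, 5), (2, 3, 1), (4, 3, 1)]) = 3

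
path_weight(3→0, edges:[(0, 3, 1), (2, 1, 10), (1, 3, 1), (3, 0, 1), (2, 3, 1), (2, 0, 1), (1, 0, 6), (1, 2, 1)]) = 1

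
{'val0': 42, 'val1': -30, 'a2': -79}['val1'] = -30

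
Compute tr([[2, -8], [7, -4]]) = diagonal: 2 + (-4)
= -2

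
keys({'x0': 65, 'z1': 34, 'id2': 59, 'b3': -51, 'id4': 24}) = ['x0', 'z1', 'id2', 'b3', 'id4']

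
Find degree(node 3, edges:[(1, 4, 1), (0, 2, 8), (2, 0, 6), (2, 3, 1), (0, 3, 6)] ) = 2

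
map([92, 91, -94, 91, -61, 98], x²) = (92)²=8464, (91)²=8281, (-94)²=8836, (91)²=8281, (-61)²=3721, (98)²=9604
= [8464, 8281, 8836, 8281, 3721, 9604]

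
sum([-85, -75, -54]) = (-85) + (-75) + (-54)
= -214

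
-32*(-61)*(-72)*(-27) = 3794688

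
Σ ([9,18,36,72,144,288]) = 567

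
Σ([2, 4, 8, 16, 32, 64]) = 2 + 4 + 8 + 16 + 32 + 64
= 126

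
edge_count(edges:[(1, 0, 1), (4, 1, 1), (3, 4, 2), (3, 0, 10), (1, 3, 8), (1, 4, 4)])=6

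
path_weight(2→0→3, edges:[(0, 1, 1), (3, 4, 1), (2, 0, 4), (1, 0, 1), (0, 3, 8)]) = 12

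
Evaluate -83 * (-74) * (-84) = -515928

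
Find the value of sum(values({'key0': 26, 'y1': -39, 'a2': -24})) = -37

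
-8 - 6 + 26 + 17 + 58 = 87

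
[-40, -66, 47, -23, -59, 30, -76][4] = -59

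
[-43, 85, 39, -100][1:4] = [85, 39, -100]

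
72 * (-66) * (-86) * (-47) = -19207584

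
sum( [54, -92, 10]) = 54 + (-92) + 10
= -28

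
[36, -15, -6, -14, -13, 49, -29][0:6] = [36, -15, -6, -14, -13, 49]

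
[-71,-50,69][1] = -50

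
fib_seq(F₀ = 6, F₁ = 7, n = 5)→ [6, 7, 13, 20, 33]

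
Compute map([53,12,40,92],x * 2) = 53*2=106, 12*2=24, 40*2=80, 92*2=184
= [106, 24, 80, 184]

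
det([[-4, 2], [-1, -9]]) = 38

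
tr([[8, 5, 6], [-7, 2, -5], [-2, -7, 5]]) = 15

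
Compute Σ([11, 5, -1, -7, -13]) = 11 + 5 + (-1) + (-7) + (-13)
= -5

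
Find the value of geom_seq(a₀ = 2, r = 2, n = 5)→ a_0 = 2*2^0 = 2
a_1 = 2*2^1 = 4
a_2 = 2*2^2 = 8
...
= [2, 4, 8, 16, 32]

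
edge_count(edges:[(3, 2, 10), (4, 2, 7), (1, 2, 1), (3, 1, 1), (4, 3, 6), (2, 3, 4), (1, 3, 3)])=7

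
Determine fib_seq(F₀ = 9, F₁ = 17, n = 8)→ F_2 = F_1 + F_0 = 26
F_3 = F_2 + F_1 = 43
F_4 = F_3 + F_2 = 69
...
= [9, 17, 26, 43, 69, 112, 181, 293]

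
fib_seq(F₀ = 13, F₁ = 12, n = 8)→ F_2 = F_1 + F_0 = 25
F_3 = F_2 + F_1 = 37
F_4 = F_3 + F_2 = 62
...
= [13, 12, 25, 37, 62, 99, 161, 260]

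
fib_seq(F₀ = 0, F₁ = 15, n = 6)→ [0, 15, 15, 30, 45, 75]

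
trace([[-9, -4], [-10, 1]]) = -8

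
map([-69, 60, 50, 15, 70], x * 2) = -69*2=-138, 60*2=120, 50*2=100, 15*2=30, 70*2=140
= [-138, 120, 100, 30, 140]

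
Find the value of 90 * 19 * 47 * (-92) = -7394040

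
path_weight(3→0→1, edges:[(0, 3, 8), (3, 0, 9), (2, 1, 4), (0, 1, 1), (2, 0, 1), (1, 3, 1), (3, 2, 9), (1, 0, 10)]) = w(3→0)=9 + w(0→1)=1
= 10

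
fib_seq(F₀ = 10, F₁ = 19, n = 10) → F_2 = F_1 + F_0 = 29
F_3 = F_2 + F_1 = 48
F_4 = F_3 + F_2 = 77
...
= [10, 19, 29, 48, 77, 125, 202, 327, 529, 856]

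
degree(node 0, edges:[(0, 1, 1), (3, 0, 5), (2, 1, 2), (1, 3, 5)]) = incident: (0,1), (3,0)
= 2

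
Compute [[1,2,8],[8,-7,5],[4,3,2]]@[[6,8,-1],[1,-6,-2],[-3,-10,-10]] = [[-16, -84, -85], [26, 56, -44], [21, -6, -30]]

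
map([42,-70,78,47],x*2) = 42*2=84, -70*2=-140, 78*2=156, 47*2=94
= [84, -140, 156, 94]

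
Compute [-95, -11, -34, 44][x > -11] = keep x where x > -11: -95✗, -11✗, -34✗, 44✓
= [44]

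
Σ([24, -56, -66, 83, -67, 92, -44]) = 24 + (-56) + (-66) + 83 + (-67) + 92 + (-44)
= -34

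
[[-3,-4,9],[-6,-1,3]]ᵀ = [[-3, -6], [-4, -1], [9, 3]]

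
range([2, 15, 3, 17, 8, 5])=15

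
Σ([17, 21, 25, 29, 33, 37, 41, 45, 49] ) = 297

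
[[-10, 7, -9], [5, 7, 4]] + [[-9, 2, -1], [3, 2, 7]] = [[-19, 9, -10], [8, 9, 11]]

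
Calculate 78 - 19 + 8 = 67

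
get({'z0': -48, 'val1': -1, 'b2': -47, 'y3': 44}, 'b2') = -47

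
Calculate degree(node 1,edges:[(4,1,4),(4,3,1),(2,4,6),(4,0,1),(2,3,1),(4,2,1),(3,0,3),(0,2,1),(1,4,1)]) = 2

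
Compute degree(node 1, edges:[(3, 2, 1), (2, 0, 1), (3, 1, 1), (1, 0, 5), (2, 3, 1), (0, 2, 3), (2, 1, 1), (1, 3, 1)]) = incident: (3,1), (1,0), (2,1), (1,3)
= 4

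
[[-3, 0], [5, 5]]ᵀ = [[-3, 5], [0, 5]]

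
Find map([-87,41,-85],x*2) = -87*2=-174, 41*2=82, -85*2=-170
= [-174, 82, -170]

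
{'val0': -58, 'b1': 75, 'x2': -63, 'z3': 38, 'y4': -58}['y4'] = -58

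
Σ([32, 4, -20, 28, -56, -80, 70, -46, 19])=32 + 4 + (-20) + 28 + (-56) + (-80) + 70 + (-46) + 19
= -49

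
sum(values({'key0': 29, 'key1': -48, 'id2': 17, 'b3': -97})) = -99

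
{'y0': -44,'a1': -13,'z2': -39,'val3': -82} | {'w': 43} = {'y0': -44, 'a1': -13, 'z2': -39, 'val3': -82, 'w': 43}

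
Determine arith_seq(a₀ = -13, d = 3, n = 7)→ [-13, -10, -7, -4, -1, 2, 5]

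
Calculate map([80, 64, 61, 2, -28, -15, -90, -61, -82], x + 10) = 80+10=90, 64+10=74, 61+10=71, 2+10=12, -28+10=-18, -15+10=-5, -90+10=-80, -61+10=-51, -82+10=-72
= [90, 74, 71, 12, -18, -5, -80, -51, -72]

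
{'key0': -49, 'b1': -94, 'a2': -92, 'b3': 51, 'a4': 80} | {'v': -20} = {'key0': -49, 'b1': -94, 'a2': -92, 'b3': 51, 'a4': 80, 'v': -20}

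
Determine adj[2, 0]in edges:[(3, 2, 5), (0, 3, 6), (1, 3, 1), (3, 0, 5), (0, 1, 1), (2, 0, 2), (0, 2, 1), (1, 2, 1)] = 2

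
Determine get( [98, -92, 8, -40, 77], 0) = 98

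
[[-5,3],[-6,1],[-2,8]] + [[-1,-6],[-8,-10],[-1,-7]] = [[-6, -3], [-14, -9], [-3, 1]]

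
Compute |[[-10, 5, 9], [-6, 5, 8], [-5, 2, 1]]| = (1)*(-10)*det([[5, 8], [2, 1]]) + (-1)*(5)*det([[-6, 8], [-5, 1]]) + (1)*(9)*det([[-6, 5], [-5, 2]])
= 110 + -170 + 117
= 57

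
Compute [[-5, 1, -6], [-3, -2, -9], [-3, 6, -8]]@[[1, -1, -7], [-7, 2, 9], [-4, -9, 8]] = C[0][0] = (-5)*(1) + (1)*(-7) + (-6)*(-4) = 12
C[0][1] = (-5)*(-1) + (1)*(2) + (-6)*(-9) = 61
C[0][2] = (-5)*(-7) + (1)*(9) + (-6)*(8) = -4
C[1][0] = (-3)*(1) + (-2)*(-7) + (-9)*(-4) = 47
C[1][1] = (-3)*(-1) + (-2)*(2) + (-9)*(-9) = 80
C[1][2] = (-3)*(-7) + (-2)*(9) + (-9)*(8) = -69
... (3 more cells)
= [[12, 61, -4], [47, 80, -69], [-13, 87, 11]]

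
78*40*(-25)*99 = -7722000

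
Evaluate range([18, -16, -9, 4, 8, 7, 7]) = 34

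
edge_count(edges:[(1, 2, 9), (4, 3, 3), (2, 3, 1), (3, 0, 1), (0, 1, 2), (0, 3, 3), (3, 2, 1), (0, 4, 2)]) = 8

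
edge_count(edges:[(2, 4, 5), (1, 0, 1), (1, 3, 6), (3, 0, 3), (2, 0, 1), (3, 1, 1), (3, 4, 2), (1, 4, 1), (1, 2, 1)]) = 9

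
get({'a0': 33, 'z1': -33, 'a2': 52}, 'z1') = -33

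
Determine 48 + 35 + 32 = 115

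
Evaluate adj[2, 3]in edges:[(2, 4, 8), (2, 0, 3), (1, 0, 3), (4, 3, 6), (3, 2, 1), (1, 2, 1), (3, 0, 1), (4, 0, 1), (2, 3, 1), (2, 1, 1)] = 1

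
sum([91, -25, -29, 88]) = 125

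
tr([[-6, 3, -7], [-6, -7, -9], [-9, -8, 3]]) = -10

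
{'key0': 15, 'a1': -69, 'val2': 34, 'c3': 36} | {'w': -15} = {'key0': 15, 'a1': -69, 'val2': 34, 'c3': 36, 'w': -15}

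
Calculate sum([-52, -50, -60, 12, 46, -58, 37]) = (-52) + (-50) + (-60) + 12 + 46 + (-58) + 37
= -125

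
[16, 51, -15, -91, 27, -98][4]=27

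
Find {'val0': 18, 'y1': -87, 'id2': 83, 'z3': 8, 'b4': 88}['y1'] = -87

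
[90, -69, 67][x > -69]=[90, 67]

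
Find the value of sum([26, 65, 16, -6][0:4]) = slice → [26, 65, 16, -6]
26 + 65 + 16 + (-6)
= 101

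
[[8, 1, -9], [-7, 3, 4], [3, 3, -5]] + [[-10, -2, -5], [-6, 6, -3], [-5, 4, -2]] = [[-2, -1, -14], [-13, 9, 1], [-2, 7, -7]]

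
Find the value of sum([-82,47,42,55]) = (-82) + 47 + 42 + 55
= 62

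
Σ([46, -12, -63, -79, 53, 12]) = -43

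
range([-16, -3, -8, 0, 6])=22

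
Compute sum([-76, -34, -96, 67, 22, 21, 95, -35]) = (-76) + (-34) + (-96) + 67 + 22 + 21 + 95 + (-35)
= -36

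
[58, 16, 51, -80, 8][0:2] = [58, 16]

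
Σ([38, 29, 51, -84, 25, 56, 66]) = 38 + 29 + 51 + (-84) + 25 + 56 + 66
= 181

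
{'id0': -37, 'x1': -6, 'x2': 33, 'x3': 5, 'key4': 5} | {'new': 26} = {'id0': -37, 'x1': -6, 'x2': 33, 'x3': 5, 'key4': 5, 'new': 26}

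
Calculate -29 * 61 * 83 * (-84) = 12333468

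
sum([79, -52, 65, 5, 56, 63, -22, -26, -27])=141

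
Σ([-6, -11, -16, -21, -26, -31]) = -111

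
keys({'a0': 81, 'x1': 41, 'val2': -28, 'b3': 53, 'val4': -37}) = ['a0', 'x1', 'val2', 'b3', 'val4']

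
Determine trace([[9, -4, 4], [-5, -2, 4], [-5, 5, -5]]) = diagonal: 9 + (-2) + (-5)
= 2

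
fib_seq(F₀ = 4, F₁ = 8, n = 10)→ F_2 = F_1 + F_0 = 12
F_3 = F_2 + F_1 = 20
F_4 = F_3 + F_2 = 32
...
= [4, 8, 12, 20, 32, 52, 84, 136, 220, 356]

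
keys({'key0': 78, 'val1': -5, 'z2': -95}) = ['key0', 'val1', 'z2']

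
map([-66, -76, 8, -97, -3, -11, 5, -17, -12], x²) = [4356, 5776, 64, 9409, 9, 121, 25, 289, 144]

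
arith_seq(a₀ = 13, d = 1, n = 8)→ a_0 = 13 + 0*1 = 13
a_1 = 13 + 1*1 = 14
a_2 = 13 + 2*1 = 15
...
= [13, 14, 15, 16, 17, 18, 19, 20]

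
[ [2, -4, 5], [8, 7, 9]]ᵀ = [[2, 8], [-4, 7], [5, 9]]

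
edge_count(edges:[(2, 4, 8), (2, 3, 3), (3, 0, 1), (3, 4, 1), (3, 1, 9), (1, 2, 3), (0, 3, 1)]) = 7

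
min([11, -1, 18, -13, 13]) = -13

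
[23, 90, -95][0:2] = [23, 90]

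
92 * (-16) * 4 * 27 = -158976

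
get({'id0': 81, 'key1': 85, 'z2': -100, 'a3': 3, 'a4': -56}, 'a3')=3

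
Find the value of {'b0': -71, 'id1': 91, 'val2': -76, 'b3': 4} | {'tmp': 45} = {'b0': -71, 'id1': 91, 'val2': -76, 'b3': 4, 'tmp': 45}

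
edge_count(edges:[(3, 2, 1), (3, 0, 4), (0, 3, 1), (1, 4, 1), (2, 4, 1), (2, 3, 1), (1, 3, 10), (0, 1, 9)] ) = 8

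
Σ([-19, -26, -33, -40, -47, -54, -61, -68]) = (-19) + (-26) + (-33) + (-40) + (-47) + (-54) + (-61) + (-68)
= -348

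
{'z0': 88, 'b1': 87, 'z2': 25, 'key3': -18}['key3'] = -18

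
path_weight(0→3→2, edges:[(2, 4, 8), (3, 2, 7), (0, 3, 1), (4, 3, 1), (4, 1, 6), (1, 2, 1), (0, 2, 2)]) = 8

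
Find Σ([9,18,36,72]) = 9 + 18 + 36 + 72
= 135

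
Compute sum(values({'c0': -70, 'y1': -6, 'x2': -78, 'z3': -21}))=-175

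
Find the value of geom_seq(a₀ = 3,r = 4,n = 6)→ [3, 12, 48, 192, 768, 3072]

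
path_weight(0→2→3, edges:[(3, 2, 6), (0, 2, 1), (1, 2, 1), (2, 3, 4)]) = w(0→2)=1 + w(2→3)=4
= 5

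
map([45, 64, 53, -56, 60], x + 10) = [55, 74, 63, -46, 70]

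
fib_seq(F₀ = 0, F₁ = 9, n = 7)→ F_2 = F_1 + F_0 = 9
F_3 = F_2 + F_1 = 18
F_4 = F_3 + F_2 = 27
...
= [0, 9, 9, 18, 27, 45, 72]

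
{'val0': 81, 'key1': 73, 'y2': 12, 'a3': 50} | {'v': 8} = {'val0': 81, 'key1': 73, 'y2': 12, 'a3': 50, 'v': 8}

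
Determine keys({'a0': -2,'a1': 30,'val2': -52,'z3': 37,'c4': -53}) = ['a0', 'a1', 'val2', 'z3', 'c4']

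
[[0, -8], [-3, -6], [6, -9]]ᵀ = [[0, -3, 6], [-8, -6, -9]]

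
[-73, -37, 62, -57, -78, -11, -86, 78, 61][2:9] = [62, -57, -78, -11, -86, 78, 61]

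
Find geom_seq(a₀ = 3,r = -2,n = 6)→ [3, -6, 12, -24, 48, -96]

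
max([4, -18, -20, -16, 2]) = 4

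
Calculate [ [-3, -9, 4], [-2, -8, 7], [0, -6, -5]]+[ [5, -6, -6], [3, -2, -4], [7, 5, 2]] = [[2, -15, -2], [1, -10, 3], [7, -1, -3]]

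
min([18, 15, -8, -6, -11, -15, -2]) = -15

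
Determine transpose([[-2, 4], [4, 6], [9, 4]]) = [[-2, 4, 9], [4, 6, 4]]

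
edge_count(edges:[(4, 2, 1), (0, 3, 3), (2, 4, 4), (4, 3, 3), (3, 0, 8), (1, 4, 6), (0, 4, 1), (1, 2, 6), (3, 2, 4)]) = 9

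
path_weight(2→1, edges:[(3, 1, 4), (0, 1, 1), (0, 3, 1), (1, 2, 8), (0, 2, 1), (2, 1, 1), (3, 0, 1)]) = w(2→1)=1
= 1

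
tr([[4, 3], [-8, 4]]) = diagonal: 4 + 4
= 8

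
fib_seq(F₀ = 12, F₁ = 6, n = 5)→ F_2 = F_1 + F_0 = 18
F_3 = F_2 + F_1 = 24
F_4 = F_3 + F_2 = 42
= [12, 6, 18, 24, 42]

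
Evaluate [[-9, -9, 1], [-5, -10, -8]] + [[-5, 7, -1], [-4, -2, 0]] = [[-14, -2, 0], [-9, -12, -8]]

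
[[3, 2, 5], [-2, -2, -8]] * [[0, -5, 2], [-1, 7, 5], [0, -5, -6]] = C[0][0] = (3)*(0) + (2)*(-1) + (5)*(0) = -2
C[0][1] = (3)*(-5) + (2)*(7) + (5)*(-5) = -26
C[0][2] = (3)*(2) + (2)*(5) + (5)*(-6) = -14
C[1][0] = (-2)*(0) + (-2)*(-1) + (-8)*(0) = 2
C[1][1] = (-2)*(-5) + (-2)*(7) + (-8)*(-5) = 36
C[1][2] = (-2)*(2) + (-2)*(5) + (-8)*(-6) = 34
= [[-2, -26, -14], [2, 36, 34]]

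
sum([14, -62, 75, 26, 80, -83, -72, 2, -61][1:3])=13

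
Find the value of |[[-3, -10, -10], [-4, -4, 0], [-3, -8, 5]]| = -340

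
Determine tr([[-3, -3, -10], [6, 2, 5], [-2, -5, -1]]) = -2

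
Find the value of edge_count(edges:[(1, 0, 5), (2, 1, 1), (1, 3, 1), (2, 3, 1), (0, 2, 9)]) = 5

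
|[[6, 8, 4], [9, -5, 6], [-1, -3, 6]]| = -680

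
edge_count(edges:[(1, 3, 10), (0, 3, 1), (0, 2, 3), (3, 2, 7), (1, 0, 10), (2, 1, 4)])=6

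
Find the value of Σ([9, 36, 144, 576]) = 765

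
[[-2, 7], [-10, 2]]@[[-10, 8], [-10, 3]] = C[0][0] = (-2)*(-10) + (7)*(-10) = -50
C[0][1] = (-2)*(8) + (7)*(3) = 5
C[1][0] = (-10)*(-10) + (2)*(-10) = 80
C[1][1] = (-10)*(8) + (2)*(3) = -74
= [[-50, 5], [80, -74]]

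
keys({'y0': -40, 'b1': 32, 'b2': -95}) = ['y0', 'b1', 'b2']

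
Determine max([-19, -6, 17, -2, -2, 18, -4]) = 18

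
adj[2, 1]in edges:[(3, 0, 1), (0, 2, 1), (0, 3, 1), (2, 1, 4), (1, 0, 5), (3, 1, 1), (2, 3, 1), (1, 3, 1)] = 4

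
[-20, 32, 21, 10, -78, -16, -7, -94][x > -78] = keep x where x > -78: -20✓, 32✓, 21✓, 10✓, -78✗, -16✓, -7✓, -94✗
= [-20, 32, 21, 10, -16, -7]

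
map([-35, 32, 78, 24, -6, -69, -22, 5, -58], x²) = (-35)²=1225, (32)²=1024, (78)²=6084, (24)²=576, (-6)²=36, (-69)²=4761, (-22)²=484, (5)²=25, (-58)²=3364
= [1225, 1024, 6084, 576, 36, 4761, 484, 25, 3364]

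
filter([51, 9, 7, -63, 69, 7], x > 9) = [51, 69]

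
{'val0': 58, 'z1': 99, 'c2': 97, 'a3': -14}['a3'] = -14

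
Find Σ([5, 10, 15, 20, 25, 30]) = 105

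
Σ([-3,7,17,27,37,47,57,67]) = 256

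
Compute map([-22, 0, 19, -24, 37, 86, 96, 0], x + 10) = -22+10=-12, 0+10=10, 19+10=29, -24+10=-14, 37+10=47, 86+10=96, 96+10=106, 0+10=10
= [-12, 10, 29, -14, 47, 96, 106, 10]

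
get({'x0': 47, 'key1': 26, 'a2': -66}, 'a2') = -66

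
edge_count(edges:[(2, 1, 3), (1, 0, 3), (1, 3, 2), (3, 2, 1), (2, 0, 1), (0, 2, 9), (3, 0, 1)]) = 7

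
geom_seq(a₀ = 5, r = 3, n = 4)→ [5, 15, 45, 135]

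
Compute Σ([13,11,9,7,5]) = 45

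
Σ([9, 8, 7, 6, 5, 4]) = 9 + 8 + 7 + 6 + 5 + 4
= 39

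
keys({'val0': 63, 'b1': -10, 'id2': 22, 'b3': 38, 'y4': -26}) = ['val0', 'b1', 'id2', 'b3', 'y4']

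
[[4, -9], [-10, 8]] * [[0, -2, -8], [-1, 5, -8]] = [[9, -53, 40], [-8, 60, 16]]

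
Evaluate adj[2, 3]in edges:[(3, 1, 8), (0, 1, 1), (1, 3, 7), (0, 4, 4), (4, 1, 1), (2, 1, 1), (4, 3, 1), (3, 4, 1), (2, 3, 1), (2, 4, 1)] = 1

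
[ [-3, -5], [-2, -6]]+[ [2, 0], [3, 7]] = [[-1, -5], [1, 1]]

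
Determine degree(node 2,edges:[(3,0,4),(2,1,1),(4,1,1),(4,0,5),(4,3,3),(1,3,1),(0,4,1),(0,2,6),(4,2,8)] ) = incident: (2,1), (0,2), (4,2)
= 3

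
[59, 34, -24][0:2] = [59, 34]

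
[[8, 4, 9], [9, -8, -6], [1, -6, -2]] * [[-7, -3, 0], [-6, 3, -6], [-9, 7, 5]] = [[-161, 51, 21], [39, -93, 18], [47, -35, 26]]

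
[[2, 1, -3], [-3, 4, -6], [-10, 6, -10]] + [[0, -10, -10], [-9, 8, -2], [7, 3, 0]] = [[2, -9, -13], [-12, 12, -8], [-3, 9, -10]]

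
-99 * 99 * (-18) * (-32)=-5645376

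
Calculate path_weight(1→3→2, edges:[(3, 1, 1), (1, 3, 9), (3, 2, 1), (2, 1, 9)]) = w(1→3)=9 + w(3→2)=1
= 10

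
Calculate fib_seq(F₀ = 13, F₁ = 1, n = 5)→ [13, 1, 14, 15, 29]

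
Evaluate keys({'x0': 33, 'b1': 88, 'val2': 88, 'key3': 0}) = ['x0', 'b1', 'val2', 'key3']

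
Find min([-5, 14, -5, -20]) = -20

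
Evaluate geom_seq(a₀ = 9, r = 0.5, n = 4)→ [9.0, 4.5, 2.25, 1.125]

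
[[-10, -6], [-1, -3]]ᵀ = [[-10, -1], [-6, -3]]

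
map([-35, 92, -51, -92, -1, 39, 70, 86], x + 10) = [-25, 102, -41, -82, 9, 49, 80, 96]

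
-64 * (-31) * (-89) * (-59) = 10417984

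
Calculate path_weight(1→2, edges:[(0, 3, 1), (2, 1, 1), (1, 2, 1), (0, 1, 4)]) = w(1→2)=1
= 1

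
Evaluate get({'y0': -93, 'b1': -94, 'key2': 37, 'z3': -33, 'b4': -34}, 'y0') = -93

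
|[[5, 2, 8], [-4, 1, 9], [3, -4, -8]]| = 234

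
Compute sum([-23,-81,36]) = (-23) + (-81) + 36
= -68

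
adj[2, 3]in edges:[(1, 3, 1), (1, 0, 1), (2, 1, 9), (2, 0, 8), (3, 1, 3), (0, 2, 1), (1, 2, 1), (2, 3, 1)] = 1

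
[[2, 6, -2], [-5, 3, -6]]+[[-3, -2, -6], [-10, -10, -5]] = [[-1, 4, -8], [-15, -7, -11]]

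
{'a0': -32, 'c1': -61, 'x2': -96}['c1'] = -61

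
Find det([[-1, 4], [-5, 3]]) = 17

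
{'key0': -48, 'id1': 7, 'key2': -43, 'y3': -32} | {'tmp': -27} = {'key0': -48, 'id1': 7, 'key2': -43, 'y3': -32, 'tmp': -27}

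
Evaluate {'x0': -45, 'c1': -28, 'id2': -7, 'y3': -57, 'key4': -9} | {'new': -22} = {'x0': -45, 'c1': -28, 'id2': -7, 'y3': -57, 'key4': -9, 'new': -22}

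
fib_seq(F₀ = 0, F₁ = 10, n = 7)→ [0, 10, 10, 20, 30, 50, 80]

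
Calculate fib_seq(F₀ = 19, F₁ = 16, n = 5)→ F_2 = F_1 + F_0 = 35
F_3 = F_2 + F_1 = 51
F_4 = F_3 + F_2 = 86
= [19, 16, 35, 51, 86]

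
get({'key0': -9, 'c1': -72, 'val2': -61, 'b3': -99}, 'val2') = -61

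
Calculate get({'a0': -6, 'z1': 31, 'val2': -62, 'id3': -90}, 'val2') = -62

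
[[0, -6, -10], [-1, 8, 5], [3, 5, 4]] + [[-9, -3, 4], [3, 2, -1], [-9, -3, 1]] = [[-9, -9, -6], [2, 10, 4], [-6, 2, 5]]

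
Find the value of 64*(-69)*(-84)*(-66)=-24482304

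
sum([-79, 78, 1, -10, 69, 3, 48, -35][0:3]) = 0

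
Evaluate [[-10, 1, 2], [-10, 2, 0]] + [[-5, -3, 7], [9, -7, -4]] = [[-15, -2, 9], [-1, -5, -4]]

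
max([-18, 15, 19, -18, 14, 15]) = 19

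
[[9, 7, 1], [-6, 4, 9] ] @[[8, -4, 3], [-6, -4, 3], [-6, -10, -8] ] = C[0][0] = (9)*(8) + (7)*(-6) + (1)*(-6) = 24
C[0][1] = (9)*(-4) + (7)*(-4) + (1)*(-10) = -74
C[0][2] = (9)*(3) + (7)*(3) + (1)*(-8) = 40
C[1][0] = (-6)*(8) + (4)*(-6) + (9)*(-6) = -126
C[1][1] = (-6)*(-4) + (4)*(-4) + (9)*(-10) = -82
C[1][2] = (-6)*(3) + (4)*(3) + (9)*(-8) = -78
= [[24, -74, 40], [-126, -82, -78]]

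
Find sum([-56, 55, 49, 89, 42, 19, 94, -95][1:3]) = 104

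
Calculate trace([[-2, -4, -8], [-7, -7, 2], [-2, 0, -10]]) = -19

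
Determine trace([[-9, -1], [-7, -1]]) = diagonal: (-9) + (-1)
= -10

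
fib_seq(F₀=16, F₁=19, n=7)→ [16, 19, 35, 54, 89, 143, 232]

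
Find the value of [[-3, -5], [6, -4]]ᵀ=[[-3, 6], [-5, -4]]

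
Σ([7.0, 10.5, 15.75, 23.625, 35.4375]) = 7.0 + 10.5 + 15.75 + 23.625 + 35.4375
= 92.3125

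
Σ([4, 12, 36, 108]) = 4 + 12 + 36 + 108
= 160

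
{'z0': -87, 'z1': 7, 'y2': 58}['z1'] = 7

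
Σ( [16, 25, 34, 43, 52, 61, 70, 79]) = 380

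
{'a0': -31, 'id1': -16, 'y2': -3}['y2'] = -3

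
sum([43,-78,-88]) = 43 + (-78) + (-88)
= -123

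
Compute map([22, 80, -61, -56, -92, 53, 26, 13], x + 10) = [32, 90, -51, -46, -82, 63, 36, 23]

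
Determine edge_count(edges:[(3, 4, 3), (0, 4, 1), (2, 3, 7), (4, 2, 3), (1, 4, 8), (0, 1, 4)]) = 6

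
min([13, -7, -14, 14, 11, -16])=-16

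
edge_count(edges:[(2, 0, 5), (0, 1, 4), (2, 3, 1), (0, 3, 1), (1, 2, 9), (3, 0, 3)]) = 6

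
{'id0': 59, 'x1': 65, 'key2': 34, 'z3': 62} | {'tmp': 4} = {'id0': 59, 'x1': 65, 'key2': 34, 'z3': 62, 'tmp': 4}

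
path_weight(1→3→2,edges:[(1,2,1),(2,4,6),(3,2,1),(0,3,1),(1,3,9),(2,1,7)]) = 10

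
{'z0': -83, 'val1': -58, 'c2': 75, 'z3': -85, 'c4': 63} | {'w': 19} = {'z0': -83, 'val1': -58, 'c2': 75, 'z3': -85, 'c4': 63, 'w': 19}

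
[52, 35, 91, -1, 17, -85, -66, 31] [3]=-1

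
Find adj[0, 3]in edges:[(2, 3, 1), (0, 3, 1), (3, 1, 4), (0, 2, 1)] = 1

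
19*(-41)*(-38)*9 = 266418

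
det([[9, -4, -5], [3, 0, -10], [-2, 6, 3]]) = (1)*(9)*det([[0, -10], [6, 3]]) + (-1)*(-4)*det([[3, -10], [-2, 3]]) + (1)*(-5)*det([[3, 0], [-2, 6]])
= 540 + -44 + -90
= 406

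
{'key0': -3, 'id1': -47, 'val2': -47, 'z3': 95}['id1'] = -47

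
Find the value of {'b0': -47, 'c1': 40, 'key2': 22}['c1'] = 40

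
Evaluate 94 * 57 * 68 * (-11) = -4007784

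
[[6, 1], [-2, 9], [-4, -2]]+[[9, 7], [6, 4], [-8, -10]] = [[15, 8], [4, 13], [-12, -12]]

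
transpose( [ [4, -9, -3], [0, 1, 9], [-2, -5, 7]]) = [[4, 0, -2], [-9, 1, -5], [-3, 9, 7]]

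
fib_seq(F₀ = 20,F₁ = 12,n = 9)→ F_2 = F_1 + F_0 = 32
F_3 = F_2 + F_1 = 44
F_4 = F_3 + F_2 = 76
...
= [20, 12, 32, 44, 76, 120, 196, 316, 512]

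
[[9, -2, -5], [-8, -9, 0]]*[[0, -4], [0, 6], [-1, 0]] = C[0][0] = (9)*(0) + (-2)*(0) + (-5)*(-1) = 5
C[0][1] = (9)*(-4) + (-2)*(6) + (-5)*(0) = -48
C[1][0] = (-8)*(0) + (-9)*(0) + (0)*(-1) = 0
C[1][1] = (-8)*(-4) + (-9)*(6) + (0)*(0) = -22
= [[5, -48], [0, -22]]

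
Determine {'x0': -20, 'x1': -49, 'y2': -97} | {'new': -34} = {'x0': -20, 'x1': -49, 'y2': -97, 'new': -34}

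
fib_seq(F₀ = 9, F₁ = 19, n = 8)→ [9, 19, 28, 47, 75, 122, 197, 319]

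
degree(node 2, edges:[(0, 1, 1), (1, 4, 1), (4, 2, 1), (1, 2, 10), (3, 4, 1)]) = 2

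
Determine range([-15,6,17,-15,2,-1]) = 32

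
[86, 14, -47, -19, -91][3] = -19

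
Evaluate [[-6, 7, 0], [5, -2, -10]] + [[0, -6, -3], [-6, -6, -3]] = [[-6, 1, -3], [-1, -8, -13]]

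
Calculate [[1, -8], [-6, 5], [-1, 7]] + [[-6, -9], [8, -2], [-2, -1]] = [[-5, -17], [2, 3], [-3, 6]]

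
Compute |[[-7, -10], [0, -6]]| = 42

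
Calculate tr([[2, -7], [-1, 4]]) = diagonal: 2 + 4
= 6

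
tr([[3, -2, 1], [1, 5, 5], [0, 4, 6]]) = 14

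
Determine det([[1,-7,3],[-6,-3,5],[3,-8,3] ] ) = -29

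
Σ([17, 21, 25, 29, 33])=17 + 21 + 25 + 29 + 33
= 125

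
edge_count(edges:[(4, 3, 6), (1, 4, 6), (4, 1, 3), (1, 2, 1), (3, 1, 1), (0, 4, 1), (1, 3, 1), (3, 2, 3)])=8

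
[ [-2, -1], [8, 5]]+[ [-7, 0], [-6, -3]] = [[-9, -1], [2, 2]]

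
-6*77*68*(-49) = 1539384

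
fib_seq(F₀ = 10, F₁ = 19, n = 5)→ [10, 19, 29, 48, 77]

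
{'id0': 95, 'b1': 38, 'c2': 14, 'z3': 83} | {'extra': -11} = {'id0': 95, 'b1': 38, 'c2': 14, 'z3': 83, 'extra': -11}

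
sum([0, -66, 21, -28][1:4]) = -73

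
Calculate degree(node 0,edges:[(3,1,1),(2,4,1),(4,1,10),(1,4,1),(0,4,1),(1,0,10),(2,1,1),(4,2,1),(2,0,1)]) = incident: (0,4), (1,0), (2,0)
= 3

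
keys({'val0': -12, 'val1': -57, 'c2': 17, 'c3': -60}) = ['val0', 'val1', 'c2', 'c3']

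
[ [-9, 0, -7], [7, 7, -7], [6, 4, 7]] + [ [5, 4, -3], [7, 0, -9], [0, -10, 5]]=[[-4, 4, -10], [14, 7, -16], [6, -6, 12]]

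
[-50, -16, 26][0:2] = [-50, -16]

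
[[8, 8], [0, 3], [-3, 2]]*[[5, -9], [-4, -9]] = [[8, -144], [-12, -27], [-23, 9]]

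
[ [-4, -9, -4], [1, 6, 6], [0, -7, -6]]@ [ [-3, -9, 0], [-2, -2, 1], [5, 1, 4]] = [[10, 50, -25], [15, -15, 30], [-16, 8, -31]]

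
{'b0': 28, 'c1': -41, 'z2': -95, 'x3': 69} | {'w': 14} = {'b0': 28, 'c1': -41, 'z2': -95, 'x3': 69, 'w': 14}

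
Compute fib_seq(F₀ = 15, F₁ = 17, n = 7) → [15, 17, 32, 49, 81, 130, 211]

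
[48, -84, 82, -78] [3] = -78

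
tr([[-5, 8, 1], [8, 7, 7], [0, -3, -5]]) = diagonal: (-5) + 7 + (-5)
= -3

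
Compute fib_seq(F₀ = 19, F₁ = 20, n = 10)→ F_2 = F_1 + F_0 = 39
F_3 = F_2 + F_1 = 59
F_4 = F_3 + F_2 = 98
...
= [19, 20, 39, 59, 98, 157, 255, 412, 667, 1079]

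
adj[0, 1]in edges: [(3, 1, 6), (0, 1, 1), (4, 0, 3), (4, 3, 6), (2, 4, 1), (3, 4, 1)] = 1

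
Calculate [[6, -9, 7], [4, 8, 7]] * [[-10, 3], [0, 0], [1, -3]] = C[0][0] = (6)*(-10) + (-9)*(0) + (7)*(1) = -53
C[0][1] = (6)*(3) + (-9)*(0) + (7)*(-3) = -3
C[1][0] = (4)*(-10) + (8)*(0) + (7)*(1) = -33
C[1][1] = (4)*(3) + (8)*(0) + (7)*(-3) = -9
= [[-53, -3], [-33, -9]]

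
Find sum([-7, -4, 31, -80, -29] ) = (-7) + (-4) + 31 + (-80) + (-29)
= -89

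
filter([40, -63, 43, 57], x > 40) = keep x where x > 40: 40✗, -63✗, 43✓, 57✓
= [43, 57]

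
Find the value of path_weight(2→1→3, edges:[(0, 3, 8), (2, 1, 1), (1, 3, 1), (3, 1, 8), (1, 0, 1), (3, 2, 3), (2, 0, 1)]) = 2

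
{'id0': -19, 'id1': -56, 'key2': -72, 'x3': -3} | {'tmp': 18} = {'id0': -19, 'id1': -56, 'key2': -72, 'x3': -3, 'tmp': 18}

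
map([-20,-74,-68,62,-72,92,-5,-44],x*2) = [-40, -148, -136, 124, -144, 184, -10, -88]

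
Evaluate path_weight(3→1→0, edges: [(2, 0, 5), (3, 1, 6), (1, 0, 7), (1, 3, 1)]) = 13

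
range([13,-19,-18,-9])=32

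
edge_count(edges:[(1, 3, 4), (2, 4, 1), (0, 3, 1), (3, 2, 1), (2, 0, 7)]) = 5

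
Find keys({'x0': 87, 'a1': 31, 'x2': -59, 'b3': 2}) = ['x0', 'a1', 'x2', 'b3']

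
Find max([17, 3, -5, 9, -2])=17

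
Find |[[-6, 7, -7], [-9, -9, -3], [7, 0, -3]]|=(1)*(-6)*det([[-9, -3], [0, -3]]) + (-1)*(7)*det([[-9, -3], [7, -3]]) + (1)*(-7)*det([[-9, -9], [7, 0]])
= -162 + -336 + -441
= -939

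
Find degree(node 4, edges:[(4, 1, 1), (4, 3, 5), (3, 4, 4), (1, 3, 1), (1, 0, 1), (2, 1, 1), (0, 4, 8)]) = 4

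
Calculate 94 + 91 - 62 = 123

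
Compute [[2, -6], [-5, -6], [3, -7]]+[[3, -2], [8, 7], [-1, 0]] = [[5, -8], [3, 1], [2, -7]]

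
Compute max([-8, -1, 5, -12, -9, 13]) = 13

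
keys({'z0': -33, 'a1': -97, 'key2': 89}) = ['z0', 'a1', 'key2']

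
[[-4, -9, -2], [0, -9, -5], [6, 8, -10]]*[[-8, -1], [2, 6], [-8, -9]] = C[0][0] = (-4)*(-8) + (-9)*(2) + (-2)*(-8) = 30
C[0][1] = (-4)*(-1) + (-9)*(6) + (-2)*(-9) = -32
C[1][0] = (0)*(-8) + (-9)*(2) + (-5)*(-8) = 22
C[1][1] = (0)*(-1) + (-9)*(6) + (-5)*(-9) = -9
C[2][0] = (6)*(-8) + (8)*(2) + (-10)*(-8) = 48
C[2][1] = (6)*(-1) + (8)*(6) + (-10)*(-9) = 132
= [[30, -32], [22, -9], [48, 132]]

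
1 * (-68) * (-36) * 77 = 188496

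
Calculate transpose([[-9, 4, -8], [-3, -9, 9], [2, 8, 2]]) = [[-9, -3, 2], [4, -9, 8], [-8, 9, 2]]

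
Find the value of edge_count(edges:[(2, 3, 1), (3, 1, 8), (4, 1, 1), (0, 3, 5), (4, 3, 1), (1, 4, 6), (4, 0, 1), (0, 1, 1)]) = 8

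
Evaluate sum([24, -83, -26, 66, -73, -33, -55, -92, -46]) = 24 + (-83) + (-26) + 66 + (-73) + (-33) + (-55) + (-92) + (-46)
= -318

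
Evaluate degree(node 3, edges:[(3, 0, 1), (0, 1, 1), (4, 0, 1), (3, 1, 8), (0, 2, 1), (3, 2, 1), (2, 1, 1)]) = incident: (3,0), (3,1), (3,2)
= 3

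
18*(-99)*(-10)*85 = 1514700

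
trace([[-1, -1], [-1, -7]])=diagonal: (-1) + (-7)
= -8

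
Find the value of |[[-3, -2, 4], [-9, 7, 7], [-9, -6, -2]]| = (1)*(-3)*det([[7, 7], [-6, -2]]) + (-1)*(-2)*det([[-9, 7], [-9, -2]]) + (1)*(4)*det([[-9, 7], [-9, -6]])
= -84 + 162 + 468
= 546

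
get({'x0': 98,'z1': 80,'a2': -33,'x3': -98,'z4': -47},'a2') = -33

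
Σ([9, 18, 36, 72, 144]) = 9 + 18 + 36 + 72 + 144
= 279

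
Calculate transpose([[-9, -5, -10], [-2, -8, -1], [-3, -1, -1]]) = [[-9, -2, -3], [-5, -8, -1], [-10, -1, -1]]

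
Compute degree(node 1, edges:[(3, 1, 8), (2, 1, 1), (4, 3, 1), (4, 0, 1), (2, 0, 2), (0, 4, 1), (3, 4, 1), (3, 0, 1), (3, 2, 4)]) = 2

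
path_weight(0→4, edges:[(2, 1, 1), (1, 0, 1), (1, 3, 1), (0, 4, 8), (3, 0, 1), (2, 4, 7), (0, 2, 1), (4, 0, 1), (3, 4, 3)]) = w(0→4)=8
= 8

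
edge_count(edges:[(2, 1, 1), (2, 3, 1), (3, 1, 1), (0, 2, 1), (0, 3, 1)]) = 5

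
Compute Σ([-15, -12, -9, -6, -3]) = -45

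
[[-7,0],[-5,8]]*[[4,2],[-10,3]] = C[0][0] = (-7)*(4) + (0)*(-10) = -28
C[0][1] = (-7)*(2) + (0)*(3) = -14
C[1][0] = (-5)*(4) + (8)*(-10) = -100
C[1][1] = (-5)*(2) + (8)*(3) = 14
= [[-28, -14], [-100, 14]]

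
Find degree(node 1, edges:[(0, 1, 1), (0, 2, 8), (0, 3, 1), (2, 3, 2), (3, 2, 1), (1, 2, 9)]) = 2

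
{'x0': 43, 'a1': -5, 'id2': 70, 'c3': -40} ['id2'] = 70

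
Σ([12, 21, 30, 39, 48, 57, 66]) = 273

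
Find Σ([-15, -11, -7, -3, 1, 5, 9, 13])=(-15) + (-11) + (-7) + (-3) + 1 + 5 + 9 + 13
= -8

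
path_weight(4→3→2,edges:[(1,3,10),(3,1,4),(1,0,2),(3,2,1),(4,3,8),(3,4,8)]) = w(4→3)=8 + w(3→2)=1
= 9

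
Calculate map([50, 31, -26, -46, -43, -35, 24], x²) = (50)²=2500, (31)²=961, (-26)²=676, (-46)²=2116, (-43)²=1849, (-35)²=1225, (24)²=576
= [2500, 961, 676, 2116, 1849, 1225, 576]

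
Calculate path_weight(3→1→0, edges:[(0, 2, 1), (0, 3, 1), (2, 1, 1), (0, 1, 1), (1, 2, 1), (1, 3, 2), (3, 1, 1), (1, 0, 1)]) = w(3→1)=1 + w(1→0)=1
= 2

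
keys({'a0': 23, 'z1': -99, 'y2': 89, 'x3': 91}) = ['a0', 'z1', 'y2', 'x3']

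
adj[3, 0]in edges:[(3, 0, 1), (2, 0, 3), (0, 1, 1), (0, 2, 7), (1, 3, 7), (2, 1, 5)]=1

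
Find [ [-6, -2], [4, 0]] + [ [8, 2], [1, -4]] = [[2, 0], [5, -4]]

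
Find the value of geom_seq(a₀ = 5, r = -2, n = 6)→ a_0 = 5*(-2)^0 = 5
a_1 = 5*(-2)^1 = -10
a_2 = 5*(-2)^2 = 20
...
= [5, -10, 20, -40, 80, -160]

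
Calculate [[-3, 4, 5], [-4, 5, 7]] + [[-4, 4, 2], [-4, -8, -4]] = [[-7, 8, 7], [-8, -3, 3]]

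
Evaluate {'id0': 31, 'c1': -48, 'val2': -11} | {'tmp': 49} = {'id0': 31, 'c1': -48, 'val2': -11, 'tmp': 49}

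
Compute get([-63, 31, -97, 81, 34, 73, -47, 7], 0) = -63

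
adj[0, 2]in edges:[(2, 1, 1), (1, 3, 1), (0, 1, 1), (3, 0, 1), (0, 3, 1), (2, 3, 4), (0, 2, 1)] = 1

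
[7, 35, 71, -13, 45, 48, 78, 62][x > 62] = keep x where x > 62: 7✗, 35✗, 71✓, -13✗, 45✗, 48✗, 78✓, 62✗
= [71, 78]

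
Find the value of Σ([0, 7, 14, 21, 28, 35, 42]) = 0 + 7 + 14 + 21 + 28 + 35 + 42
= 147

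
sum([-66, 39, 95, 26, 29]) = 123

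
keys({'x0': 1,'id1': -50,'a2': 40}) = ['x0', 'id1', 'a2']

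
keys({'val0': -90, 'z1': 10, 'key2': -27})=['val0', 'z1', 'key2']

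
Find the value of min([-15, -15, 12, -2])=-15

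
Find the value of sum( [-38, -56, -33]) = (-38) + (-56) + (-33)
= -127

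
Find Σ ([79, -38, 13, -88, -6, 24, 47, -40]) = -9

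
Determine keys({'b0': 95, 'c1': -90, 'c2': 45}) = ['b0', 'c1', 'c2']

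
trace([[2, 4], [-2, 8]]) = diagonal: 2 + 8
= 10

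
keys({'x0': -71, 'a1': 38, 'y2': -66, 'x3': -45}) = ['x0', 'a1', 'y2', 'x3']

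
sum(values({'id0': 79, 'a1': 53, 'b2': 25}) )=157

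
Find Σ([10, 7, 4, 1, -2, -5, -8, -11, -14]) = -18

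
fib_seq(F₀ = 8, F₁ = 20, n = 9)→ [8, 20, 28, 48, 76, 124, 200, 324, 524]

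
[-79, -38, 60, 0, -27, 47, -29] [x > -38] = [60, 0, -27, 47, -29]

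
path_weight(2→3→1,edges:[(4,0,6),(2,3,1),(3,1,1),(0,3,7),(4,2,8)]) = 2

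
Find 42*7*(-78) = -22932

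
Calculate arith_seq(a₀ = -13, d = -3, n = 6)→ a_0 = -13 + 0*-3 = -13
a_1 = -13 + 1*-3 = -16
a_2 = -13 + 2*-3 = -19
...
= [-13, -16, -19, -22, -25, -28]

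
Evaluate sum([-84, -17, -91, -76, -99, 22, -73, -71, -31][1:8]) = slice → [-17, -91, -76, -99, 22, -73, -71]
(-17) + (-91) + (-76) + (-99) + 22 + (-73) + (-71)
= -405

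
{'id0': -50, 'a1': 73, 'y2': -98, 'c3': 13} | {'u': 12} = {'id0': -50, 'a1': 73, 'y2': -98, 'c3': 13, 'u': 12}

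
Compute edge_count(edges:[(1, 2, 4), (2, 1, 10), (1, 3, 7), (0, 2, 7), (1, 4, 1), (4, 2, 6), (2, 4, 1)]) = 7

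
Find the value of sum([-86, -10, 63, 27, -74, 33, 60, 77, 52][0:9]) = slice → [-86, -10, 63, 27, -74, 33, 60, 77, 52]
(-86) + (-10) + 63 + 27 + (-74) + 33 + 60 + 77 + 52
= 142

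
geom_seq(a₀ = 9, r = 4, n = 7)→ [9, 36, 144, 576, 2304, 9216, 36864]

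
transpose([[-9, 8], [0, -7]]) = [[-9, 0], [8, -7]]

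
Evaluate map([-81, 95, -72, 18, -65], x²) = [6561, 9025, 5184, 324, 4225]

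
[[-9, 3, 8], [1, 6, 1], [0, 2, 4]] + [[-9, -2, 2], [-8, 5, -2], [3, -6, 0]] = [[-18, 1, 10], [-7, 11, -1], [3, -4, 4]]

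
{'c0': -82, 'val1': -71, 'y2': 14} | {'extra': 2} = {'c0': -82, 'val1': -71, 'y2': 14, 'extra': 2}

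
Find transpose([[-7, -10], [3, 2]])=[[-7, 3], [-10, 2]]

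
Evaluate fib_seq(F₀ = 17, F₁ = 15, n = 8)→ F_2 = F_1 + F_0 = 32
F_3 = F_2 + F_1 = 47
F_4 = F_3 + F_2 = 79
...
= [17, 15, 32, 47, 79, 126, 205, 331]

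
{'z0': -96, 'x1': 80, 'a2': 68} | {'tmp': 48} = {'z0': -96, 'x1': 80, 'a2': 68, 'tmp': 48}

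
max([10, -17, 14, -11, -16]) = 14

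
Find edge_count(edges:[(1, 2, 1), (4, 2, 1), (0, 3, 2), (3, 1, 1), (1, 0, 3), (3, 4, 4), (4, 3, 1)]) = 7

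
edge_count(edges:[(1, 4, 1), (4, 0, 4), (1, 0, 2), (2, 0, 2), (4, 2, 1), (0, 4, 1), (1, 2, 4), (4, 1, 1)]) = 8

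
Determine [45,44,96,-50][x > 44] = keep x where x > 44: 45✓, 44✗, 96✓, -50✗
= [45, 96]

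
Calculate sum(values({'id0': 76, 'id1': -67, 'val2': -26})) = 76 + (-67) + (-26)
= -17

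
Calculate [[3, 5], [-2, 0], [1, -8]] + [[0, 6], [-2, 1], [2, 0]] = [[3, 11], [-4, 1], [3, -8]]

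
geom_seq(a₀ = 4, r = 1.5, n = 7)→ [4.0, 6.0, 9.0, 13.5, 20.25, 30.375, 45.5625]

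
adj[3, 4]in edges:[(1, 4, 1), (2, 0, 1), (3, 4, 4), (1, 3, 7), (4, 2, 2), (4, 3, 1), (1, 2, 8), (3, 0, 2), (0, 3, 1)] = 4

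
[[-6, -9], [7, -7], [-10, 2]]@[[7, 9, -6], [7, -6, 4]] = [[-105, 0, 0], [0, 105, -70], [-56, -102, 68]]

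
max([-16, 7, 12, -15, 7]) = 12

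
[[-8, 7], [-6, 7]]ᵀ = [[-8, -6], [7, 7]]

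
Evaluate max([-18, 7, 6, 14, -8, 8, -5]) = 14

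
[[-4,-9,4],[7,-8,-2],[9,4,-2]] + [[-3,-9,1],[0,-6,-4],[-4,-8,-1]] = [[-7, -18, 5], [7, -14, -6], [5, -4, -3]]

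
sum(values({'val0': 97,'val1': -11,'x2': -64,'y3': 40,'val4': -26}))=36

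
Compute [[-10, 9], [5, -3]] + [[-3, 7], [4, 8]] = [[-13, 16], [9, 5]]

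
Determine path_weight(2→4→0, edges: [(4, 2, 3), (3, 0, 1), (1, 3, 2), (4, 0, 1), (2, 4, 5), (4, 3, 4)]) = w(2→4)=5 + w(4→0)=1
= 6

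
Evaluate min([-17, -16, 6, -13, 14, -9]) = -17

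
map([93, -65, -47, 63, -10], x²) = [8649, 4225, 2209, 3969, 100]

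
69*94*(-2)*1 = -12972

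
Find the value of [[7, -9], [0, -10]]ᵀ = [[7, 0], [-9, -10]]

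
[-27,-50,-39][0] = -27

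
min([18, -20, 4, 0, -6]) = -20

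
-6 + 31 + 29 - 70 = -16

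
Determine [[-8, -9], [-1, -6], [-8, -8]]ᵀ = [[-8, -1, -8], [-9, -6, -8]]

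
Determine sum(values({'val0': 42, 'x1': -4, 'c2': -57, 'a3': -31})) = -50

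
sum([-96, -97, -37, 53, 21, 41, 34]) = (-96) + (-97) + (-37) + 53 + 21 + 41 + 34
= -81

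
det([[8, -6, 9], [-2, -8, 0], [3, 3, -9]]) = 846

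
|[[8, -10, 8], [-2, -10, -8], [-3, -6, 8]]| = -1568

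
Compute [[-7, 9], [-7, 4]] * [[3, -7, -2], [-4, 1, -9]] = [[-57, 58, -67], [-37, 53, -22]]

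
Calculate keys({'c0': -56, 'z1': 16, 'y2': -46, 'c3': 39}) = ['c0', 'z1', 'y2', 'c3']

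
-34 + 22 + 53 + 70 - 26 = 85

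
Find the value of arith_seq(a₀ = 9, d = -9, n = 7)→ [9, 0, -9, -18, -27, -36, -45]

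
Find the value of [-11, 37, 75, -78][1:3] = [37, 75]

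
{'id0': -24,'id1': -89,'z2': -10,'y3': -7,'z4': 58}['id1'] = -89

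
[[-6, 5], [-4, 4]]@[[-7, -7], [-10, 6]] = [[-8, 72], [-12, 52]]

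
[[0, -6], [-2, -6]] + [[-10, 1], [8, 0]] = [[-10, -5], [6, -6]]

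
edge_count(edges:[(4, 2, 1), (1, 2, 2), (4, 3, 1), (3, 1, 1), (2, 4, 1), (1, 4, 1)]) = 6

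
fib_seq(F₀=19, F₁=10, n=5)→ F_2 = F_1 + F_0 = 29
F_3 = F_2 + F_1 = 39
F_4 = F_3 + F_2 = 68
= [19, 10, 29, 39, 68]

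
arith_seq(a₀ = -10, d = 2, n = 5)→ [-10, -8, -6, -4, -2]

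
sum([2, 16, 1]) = 19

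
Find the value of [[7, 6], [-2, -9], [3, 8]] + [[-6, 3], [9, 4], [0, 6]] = [[1, 9], [7, -5], [3, 14]]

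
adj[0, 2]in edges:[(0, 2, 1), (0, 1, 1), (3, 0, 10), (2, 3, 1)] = 1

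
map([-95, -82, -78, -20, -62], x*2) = [-190, -164, -156, -40, -124]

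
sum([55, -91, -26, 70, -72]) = -64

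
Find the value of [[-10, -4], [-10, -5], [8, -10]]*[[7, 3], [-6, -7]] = C[0][0] = (-10)*(7) + (-4)*(-6) = -46
C[0][1] = (-10)*(3) + (-4)*(-7) = -2
C[1][0] = (-10)*(7) + (-5)*(-6) = -40
C[1][1] = (-10)*(3) + (-5)*(-7) = 5
C[2][0] = (8)*(7) + (-10)*(-6) = 116
C[2][1] = (8)*(3) + (-10)*(-7) = 94
= [[-46, -2], [-40, 5], [116, 94]]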